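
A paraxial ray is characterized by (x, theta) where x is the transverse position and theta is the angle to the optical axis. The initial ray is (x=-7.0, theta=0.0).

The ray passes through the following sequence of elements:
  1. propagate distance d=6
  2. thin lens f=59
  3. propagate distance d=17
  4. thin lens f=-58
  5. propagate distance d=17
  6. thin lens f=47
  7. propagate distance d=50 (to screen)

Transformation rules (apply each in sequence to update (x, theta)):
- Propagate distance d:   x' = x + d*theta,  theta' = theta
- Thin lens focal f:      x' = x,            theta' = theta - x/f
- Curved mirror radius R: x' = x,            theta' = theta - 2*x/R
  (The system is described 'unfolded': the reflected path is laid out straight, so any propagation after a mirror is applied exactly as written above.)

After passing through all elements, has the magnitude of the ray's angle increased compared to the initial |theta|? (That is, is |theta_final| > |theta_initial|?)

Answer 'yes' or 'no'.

Initial: x=-7.0000 theta=0.0000
After 1 (propagate distance d=6): x=-7.0000 theta=0.0000
After 2 (thin lens f=59): x=-7.0000 theta=7/59 (≈0.1186)
After 3 (propagate distance d=17): x=-294/59 (≈-4.9831) theta=7/59 (≈0.1186)
After 4 (thin lens f=-58): x=-294/59 (≈-4.9831) theta=56/1711 (≈0.0327)
After 5 (propagate distance d=17): x=-7574/1711 (≈-4.4267) theta=56/1711 (≈0.0327)
After 6 (thin lens f=47): x=-7574/1711 (≈-4.4267) theta=10206/80417 (≈0.1269)
After 7 (propagate distance d=50 (to screen)): x=154322/80417 (≈1.9190) theta=10206/80417 (≈0.1269)
|theta_initial|=0.0000 |theta_final|=10206/80417 (≈0.1269) -> increased

Answer: yes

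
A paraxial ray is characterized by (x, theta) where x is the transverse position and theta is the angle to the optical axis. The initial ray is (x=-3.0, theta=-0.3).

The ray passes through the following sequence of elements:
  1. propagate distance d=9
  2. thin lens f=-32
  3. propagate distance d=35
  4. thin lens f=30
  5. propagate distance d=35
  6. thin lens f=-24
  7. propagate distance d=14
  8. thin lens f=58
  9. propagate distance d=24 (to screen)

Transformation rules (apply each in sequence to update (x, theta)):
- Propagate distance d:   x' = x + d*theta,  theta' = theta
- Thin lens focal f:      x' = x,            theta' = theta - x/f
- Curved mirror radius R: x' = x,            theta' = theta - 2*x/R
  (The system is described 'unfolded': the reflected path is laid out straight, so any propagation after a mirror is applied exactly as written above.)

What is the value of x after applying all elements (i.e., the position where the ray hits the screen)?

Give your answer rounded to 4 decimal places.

Initial: x=-3.0000 theta=-0.3000
After 1 (propagate distance d=9): x=-5.7000 theta=-0.3000
After 2 (thin lens f=-32): x=-5.7000 theta=-153/320 (≈-0.4781)
After 3 (propagate distance d=35): x=-7179/320 (≈-22.4344) theta=-153/320 (≈-0.4781)
After 4 (thin lens f=30): x=-7179/320 (≈-22.4344) theta=863/3200 (≈0.2697)
After 5 (propagate distance d=35): x=-8317/640 (≈-12.9953) theta=863/3200 (≈0.2697)
After 6 (thin lens f=-24): x=-8317/640 (≈-12.9953) theta=-20873/76800 (≈-0.2718)
After 7 (propagate distance d=14): x=-645131/38400 (≈-16.8003) theta=-20873/76800 (≈-0.2718)
After 8 (thin lens f=58): x=-645131/38400 (≈-16.8003) theta=19907/1113600 (≈0.0179)
After 9 (propagate distance d=24 (to screen)): x=-18231031/1113600 (≈-16.3713) theta=19907/1113600 (≈0.0179)
Rounded to 4 decimal places: x = -16.3713

Answer: -16.3713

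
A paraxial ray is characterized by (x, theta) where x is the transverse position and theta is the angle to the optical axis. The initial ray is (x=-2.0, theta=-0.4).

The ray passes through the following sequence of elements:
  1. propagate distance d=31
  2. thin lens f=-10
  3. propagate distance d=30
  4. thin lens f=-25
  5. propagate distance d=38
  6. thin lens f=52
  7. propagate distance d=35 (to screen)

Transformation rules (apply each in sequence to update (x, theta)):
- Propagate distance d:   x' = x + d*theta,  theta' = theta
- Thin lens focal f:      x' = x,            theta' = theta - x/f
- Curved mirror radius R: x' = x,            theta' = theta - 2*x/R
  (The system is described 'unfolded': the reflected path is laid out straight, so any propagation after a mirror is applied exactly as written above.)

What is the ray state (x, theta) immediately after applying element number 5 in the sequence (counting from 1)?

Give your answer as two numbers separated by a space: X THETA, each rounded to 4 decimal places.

Answer: -245.3120 -4.6240

Derivation:
Initial: x=-2.0000 theta=-0.4000
After 1 (propagate distance d=31): x=-14.4000 theta=-0.4000
After 2 (thin lens f=-10): x=-14.4000 theta=-1.8400
After 3 (propagate distance d=30): x=-69.6000 theta=-1.8400
After 4 (thin lens f=-25): x=-69.6000 theta=-4.6240
After 5 (propagate distance d=38): x=-245.3120 theta=-4.6240
Rounded to 4 decimal places: x = -245.3120, theta = -4.6240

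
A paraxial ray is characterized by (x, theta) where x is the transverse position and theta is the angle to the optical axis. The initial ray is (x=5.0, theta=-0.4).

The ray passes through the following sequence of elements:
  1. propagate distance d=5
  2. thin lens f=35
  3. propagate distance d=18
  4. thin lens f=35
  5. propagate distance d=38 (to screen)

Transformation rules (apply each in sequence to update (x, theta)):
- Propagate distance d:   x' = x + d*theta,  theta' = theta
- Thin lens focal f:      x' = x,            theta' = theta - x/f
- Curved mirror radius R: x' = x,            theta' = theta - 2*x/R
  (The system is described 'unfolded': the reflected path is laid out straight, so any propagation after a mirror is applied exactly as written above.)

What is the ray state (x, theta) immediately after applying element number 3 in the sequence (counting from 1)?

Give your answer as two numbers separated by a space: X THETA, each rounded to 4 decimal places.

Initial: x=5.0000 theta=-0.4000
After 1 (propagate distance d=5): x=3.0000 theta=-0.4000
After 2 (thin lens f=35): x=3.0000 theta=-17/35 (≈-0.4857)
After 3 (propagate distance d=18): x=-201/35 (≈-5.7429) theta=-17/35 (≈-0.4857)
Rounded to 4 decimal places: x = -5.7429, theta = -0.4857

Answer: -5.7429 -0.4857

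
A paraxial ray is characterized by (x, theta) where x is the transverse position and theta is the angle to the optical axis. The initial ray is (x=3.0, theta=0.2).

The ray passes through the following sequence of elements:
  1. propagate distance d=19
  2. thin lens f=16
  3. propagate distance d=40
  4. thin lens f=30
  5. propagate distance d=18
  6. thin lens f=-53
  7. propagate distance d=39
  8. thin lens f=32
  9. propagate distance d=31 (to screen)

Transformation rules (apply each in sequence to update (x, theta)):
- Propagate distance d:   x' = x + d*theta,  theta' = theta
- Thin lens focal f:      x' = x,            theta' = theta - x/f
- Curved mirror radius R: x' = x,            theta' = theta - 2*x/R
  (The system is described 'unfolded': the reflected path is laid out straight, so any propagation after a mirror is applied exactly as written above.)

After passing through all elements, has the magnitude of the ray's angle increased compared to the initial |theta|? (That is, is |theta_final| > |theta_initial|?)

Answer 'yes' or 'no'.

Initial: x=3.0000 theta=0.2000
After 1 (propagate distance d=19): x=6.8000 theta=0.2000
After 2 (thin lens f=16): x=6.8000 theta=-0.2250
After 3 (propagate distance d=40): x=-2.2000 theta=-0.2250
After 4 (thin lens f=30): x=-2.2000 theta=-91/600 (≈-0.1517)
After 5 (propagate distance d=18): x=-4.9300 theta=-91/600 (≈-0.1517)
After 6 (thin lens f=-53): x=-4.9300 theta=-7781/31800 (≈-0.2447)
After 7 (propagate distance d=39): x=-153411/10600 (≈-14.4727) theta=-7781/31800 (≈-0.2447)
After 8 (thin lens f=32): x=-153411/10600 (≈-14.4727) theta=211241/1017600 (≈0.2076)
After 9 (propagate distance d=31 (to screen)): x=-1635797/203520 (≈-8.0375) theta=211241/1017600 (≈0.2076)
|theta_initial|=0.2000 |theta_final|=211241/1017600 (≈0.2076) -> increased

Answer: yes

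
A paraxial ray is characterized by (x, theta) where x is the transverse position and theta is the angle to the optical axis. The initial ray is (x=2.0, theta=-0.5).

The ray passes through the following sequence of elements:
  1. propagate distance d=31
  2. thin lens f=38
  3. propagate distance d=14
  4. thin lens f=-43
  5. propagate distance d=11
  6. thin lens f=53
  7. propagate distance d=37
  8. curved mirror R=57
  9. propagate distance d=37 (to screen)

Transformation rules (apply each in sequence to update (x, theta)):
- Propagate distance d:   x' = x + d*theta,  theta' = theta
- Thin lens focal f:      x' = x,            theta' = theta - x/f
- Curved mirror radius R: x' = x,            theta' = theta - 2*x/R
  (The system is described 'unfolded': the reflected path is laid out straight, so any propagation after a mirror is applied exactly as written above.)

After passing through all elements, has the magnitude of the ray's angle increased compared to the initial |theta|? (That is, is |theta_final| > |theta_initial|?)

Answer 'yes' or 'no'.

Initial: x=2.0000 theta=-0.5000
After 1 (propagate distance d=31): x=-13.5000 theta=-0.5000
After 2 (thin lens f=38): x=-13.5000 theta=-11/76 (≈-0.1447)
After 3 (propagate distance d=14): x=-295/19 (≈-15.5263) theta=-11/76 (≈-0.1447)
After 4 (thin lens f=-43): x=-295/19 (≈-15.5263) theta=-87/172 (≈-0.5058)
After 5 (propagate distance d=11): x=-68923/3268 (≈-21.0903) theta=-87/172 (≈-0.5058)
After 6 (thin lens f=53): x=-68923/3268 (≈-21.0903) theta=-9343/86602 (≈-0.1079)
After 7 (propagate distance d=37): x=-4344301/173204 (≈-25.0820) theta=-9343/86602 (≈-0.1079)
After 8 (curved mirror R=57): x=-4344301/173204 (≈-25.0820) theta=1905875/2468157 (≈0.7722)
After 9 (propagate distance d=37 (to screen)): x=34444343/9872628 (≈3.4889) theta=1905875/2468157 (≈0.7722)
|theta_initial|=0.5000 |theta_final|=1905875/2468157 (≈0.7722) -> increased

Answer: yes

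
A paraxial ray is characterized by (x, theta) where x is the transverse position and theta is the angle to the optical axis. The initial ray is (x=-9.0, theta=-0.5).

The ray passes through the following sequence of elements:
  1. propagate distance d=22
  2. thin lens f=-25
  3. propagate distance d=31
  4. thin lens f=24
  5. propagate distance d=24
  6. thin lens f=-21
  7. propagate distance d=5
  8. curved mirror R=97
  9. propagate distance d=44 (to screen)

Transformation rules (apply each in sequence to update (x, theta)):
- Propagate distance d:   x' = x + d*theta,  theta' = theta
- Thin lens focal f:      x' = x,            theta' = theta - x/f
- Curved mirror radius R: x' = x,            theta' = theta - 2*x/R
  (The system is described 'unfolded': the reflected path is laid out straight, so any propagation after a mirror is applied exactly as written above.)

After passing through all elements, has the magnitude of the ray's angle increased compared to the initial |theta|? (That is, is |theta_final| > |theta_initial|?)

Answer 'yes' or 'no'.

Answer: no

Derivation:
Initial: x=-9.0000 theta=-0.5000
After 1 (propagate distance d=22): x=-20.0000 theta=-0.5000
After 2 (thin lens f=-25): x=-20.0000 theta=-1.3000
After 3 (propagate distance d=31): x=-60.3000 theta=-1.3000
After 4 (thin lens f=24): x=-60.3000 theta=1.2125
After 5 (propagate distance d=24): x=-31.2000 theta=1.2125
After 6 (thin lens f=-21): x=-31.2000 theta=-153/560 (≈-0.2732)
After 7 (propagate distance d=5): x=-18237/560 (≈-32.5661) theta=-153/560 (≈-0.2732)
After 8 (curved mirror R=97): x=-18237/560 (≈-32.5661) theta=21633/54320 (≈0.3983)
After 9 (propagate distance d=44 (to screen)): x=-817137/54320 (≈-15.0430) theta=21633/54320 (≈0.3983)
|theta_initial|=0.5000 |theta_final|=21633/54320 (≈0.3983) -> not increased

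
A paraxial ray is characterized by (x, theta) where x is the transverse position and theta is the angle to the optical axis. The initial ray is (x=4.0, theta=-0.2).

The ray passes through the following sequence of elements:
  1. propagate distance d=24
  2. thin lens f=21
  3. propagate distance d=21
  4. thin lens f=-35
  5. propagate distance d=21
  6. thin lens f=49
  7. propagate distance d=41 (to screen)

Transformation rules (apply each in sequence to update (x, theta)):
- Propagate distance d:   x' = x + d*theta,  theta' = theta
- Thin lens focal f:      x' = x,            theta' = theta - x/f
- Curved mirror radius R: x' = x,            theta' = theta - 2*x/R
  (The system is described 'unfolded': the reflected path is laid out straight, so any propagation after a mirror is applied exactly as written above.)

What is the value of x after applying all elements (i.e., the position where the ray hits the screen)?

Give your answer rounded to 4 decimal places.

Answer: -13.2103

Derivation:
Initial: x=4.0000 theta=-0.2000
After 1 (propagate distance d=24): x=-0.8000 theta=-0.2000
After 2 (thin lens f=21): x=-0.8000 theta=-17/105 (≈-0.1619)
After 3 (propagate distance d=21): x=-4.2000 theta=-17/105 (≈-0.1619)
After 4 (thin lens f=-35): x=-4.2000 theta=-148/525 (≈-0.2819)
After 5 (propagate distance d=21): x=-10.1200 theta=-148/525 (≈-0.2819)
After 6 (thin lens f=49): x=-10.1200 theta=-277/3675 (≈-0.0754)
After 7 (propagate distance d=41 (to screen)): x=-48548/3675 (≈-13.2103) theta=-277/3675 (≈-0.0754)
Rounded to 4 decimal places: x = -13.2103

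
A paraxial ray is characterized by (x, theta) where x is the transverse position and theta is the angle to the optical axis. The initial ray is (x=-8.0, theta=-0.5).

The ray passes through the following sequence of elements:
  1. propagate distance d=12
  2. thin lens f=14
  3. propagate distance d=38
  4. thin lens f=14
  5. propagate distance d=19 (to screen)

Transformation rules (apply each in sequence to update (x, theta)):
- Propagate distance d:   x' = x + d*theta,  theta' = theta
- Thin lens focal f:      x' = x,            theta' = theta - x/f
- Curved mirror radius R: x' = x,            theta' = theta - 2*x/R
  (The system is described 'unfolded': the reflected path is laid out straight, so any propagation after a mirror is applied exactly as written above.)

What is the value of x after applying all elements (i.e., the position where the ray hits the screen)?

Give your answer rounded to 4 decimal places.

Answer: 7.7143

Derivation:
Initial: x=-8.0000 theta=-0.5000
After 1 (propagate distance d=12): x=-14.0000 theta=-0.5000
After 2 (thin lens f=14): x=-14.0000 theta=0.5000
After 3 (propagate distance d=38): x=5.0000 theta=0.5000
After 4 (thin lens f=14): x=5.0000 theta=1/7 (≈0.1429)
After 5 (propagate distance d=19 (to screen)): x=54/7 (≈7.7143) theta=1/7 (≈0.1429)
Rounded to 4 decimal places: x = 7.7143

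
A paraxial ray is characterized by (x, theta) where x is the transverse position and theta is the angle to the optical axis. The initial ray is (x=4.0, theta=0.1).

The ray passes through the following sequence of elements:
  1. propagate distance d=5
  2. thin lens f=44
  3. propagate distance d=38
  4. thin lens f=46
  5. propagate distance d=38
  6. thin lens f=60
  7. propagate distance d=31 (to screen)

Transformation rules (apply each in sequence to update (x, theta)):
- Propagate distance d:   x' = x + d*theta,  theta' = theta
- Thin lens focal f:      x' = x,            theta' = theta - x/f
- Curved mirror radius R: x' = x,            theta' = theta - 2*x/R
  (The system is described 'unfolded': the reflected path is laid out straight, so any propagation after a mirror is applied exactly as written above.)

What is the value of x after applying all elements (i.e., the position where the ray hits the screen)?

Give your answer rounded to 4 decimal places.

Initial: x=4.0000 theta=0.1000
After 1 (propagate distance d=5): x=4.5000 theta=0.1000
After 2 (thin lens f=44): x=4.5000 theta=-1/440 (≈-0.0023)
After 3 (propagate distance d=38): x=971/220 (≈4.4136) theta=-1/440 (≈-0.0023)
After 4 (thin lens f=46): x=971/220 (≈4.4136) theta=-497/5060 (≈-0.0982)
After 5 (propagate distance d=38): x=3447/5060 (≈0.6812) theta=-497/5060 (≈-0.0982)
After 6 (thin lens f=60): x=3447/5060 (≈0.6812) theta=-11089/101200 (≈-0.1096)
After 7 (propagate distance d=31 (to screen)): x=-274819/101200 (≈-2.7156) theta=-11089/101200 (≈-0.1096)
Rounded to 4 decimal places: x = -2.7156

Answer: -2.7156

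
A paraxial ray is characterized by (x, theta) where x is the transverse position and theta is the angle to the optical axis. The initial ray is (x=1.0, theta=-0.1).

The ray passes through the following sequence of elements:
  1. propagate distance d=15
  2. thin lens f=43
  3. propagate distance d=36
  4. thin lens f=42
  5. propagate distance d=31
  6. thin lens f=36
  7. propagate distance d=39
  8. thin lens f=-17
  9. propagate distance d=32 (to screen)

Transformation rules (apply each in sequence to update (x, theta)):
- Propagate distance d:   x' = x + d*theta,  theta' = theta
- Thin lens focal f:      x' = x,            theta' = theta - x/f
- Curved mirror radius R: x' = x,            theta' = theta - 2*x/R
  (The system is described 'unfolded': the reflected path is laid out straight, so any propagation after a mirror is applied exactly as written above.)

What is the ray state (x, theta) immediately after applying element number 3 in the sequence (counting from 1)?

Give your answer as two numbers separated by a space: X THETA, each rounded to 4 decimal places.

Answer: -3.6814 -0.0884

Derivation:
Initial: x=1.0000 theta=-0.1000
After 1 (propagate distance d=15): x=-0.5000 theta=-0.1000
After 2 (thin lens f=43): x=-0.5000 theta=-19/215 (≈-0.0884)
After 3 (propagate distance d=36): x=-1583/430 (≈-3.6814) theta=-19/215 (≈-0.0884)
Rounded to 4 decimal places: x = -3.6814, theta = -0.0884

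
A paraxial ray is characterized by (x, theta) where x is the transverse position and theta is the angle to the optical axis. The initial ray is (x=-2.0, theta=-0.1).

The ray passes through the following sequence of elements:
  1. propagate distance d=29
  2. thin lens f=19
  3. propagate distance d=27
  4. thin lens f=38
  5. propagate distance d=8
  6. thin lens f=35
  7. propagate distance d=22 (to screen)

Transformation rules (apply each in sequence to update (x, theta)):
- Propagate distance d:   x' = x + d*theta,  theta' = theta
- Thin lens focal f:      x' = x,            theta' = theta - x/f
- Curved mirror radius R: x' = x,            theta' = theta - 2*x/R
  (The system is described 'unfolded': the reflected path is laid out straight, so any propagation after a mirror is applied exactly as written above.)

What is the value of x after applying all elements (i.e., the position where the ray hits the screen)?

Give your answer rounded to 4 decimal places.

Answer: 4.1248

Derivation:
Initial: x=-2.0000 theta=-0.1000
After 1 (propagate distance d=29): x=-4.9000 theta=-0.1000
After 2 (thin lens f=19): x=-4.9000 theta=3/19 (≈0.1579)
After 3 (propagate distance d=27): x=-121/190 (≈-0.6368) theta=3/19 (≈0.1579)
After 4 (thin lens f=38): x=-121/190 (≈-0.6368) theta=1261/7220 (≈0.1747)
After 5 (propagate distance d=8): x=549/722 (≈0.7604) theta=1261/7220 (≈0.1747)
After 6 (thin lens f=35): x=549/722 (≈0.7604) theta=7729/50540 (≈0.1529)
After 7 (propagate distance d=22 (to screen)): x=2743/665 (≈4.1248) theta=7729/50540 (≈0.1529)
Rounded to 4 decimal places: x = 4.1248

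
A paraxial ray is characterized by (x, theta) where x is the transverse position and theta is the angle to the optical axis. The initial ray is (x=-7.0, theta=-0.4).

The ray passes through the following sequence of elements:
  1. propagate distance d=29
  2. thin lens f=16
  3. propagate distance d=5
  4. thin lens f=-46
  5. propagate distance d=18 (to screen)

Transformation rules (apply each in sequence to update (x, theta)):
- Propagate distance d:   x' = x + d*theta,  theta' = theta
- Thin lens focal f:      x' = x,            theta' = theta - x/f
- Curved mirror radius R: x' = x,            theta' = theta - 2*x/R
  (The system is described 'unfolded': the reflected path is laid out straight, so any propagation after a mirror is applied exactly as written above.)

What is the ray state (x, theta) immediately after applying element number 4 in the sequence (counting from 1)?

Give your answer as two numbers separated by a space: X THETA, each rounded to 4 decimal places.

Answer: -14.7875 0.4410

Derivation:
Initial: x=-7.0000 theta=-0.4000
After 1 (propagate distance d=29): x=-18.6000 theta=-0.4000
After 2 (thin lens f=16): x=-18.6000 theta=0.7625
After 3 (propagate distance d=5): x=-14.7875 theta=0.7625
After 4 (thin lens f=-46): x=-14.7875 theta=1623/3680 (≈0.4410)
Rounded to 4 decimal places: x = -14.7875, theta = 0.4410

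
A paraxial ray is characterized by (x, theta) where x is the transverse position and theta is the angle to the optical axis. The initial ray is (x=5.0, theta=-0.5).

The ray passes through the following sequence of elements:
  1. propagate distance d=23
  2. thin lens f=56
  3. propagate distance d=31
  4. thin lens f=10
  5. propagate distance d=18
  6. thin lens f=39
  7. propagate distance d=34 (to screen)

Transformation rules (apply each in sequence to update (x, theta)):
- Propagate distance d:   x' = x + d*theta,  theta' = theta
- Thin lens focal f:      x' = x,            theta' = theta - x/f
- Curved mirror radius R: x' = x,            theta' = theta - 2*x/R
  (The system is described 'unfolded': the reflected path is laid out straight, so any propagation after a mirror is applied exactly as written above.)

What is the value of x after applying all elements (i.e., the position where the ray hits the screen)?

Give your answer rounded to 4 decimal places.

Initial: x=5.0000 theta=-0.5000
After 1 (propagate distance d=23): x=-6.5000 theta=-0.5000
After 2 (thin lens f=56): x=-6.5000 theta=-43/112 (≈-0.3839)
After 3 (propagate distance d=31): x=-2061/112 (≈-18.4018) theta=-43/112 (≈-0.3839)
After 4 (thin lens f=10): x=-2061/112 (≈-18.4018) theta=233/160 (≈1.4563)
After 5 (propagate distance d=18): x=2187/280 (≈7.8107) theta=233/160 (≈1.4563)
After 6 (thin lens f=39): x=2187/280 (≈7.8107) theta=18287/14560 (≈1.2560)
After 7 (propagate distance d=34 (to screen)): x=367741/7280 (≈50.5139) theta=18287/14560 (≈1.2560)
Rounded to 4 decimal places: x = 50.5139

Answer: 50.5139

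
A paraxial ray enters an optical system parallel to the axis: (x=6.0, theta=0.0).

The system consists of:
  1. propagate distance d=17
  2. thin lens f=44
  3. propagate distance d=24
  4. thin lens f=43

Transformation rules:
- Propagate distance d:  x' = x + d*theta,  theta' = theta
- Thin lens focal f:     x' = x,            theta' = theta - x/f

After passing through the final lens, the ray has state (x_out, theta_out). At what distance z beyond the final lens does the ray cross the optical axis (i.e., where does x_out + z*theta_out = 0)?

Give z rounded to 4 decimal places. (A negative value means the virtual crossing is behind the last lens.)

Answer: 13.6508

Derivation:
Initial: x=6.0000 theta=0.0000
After 1 (propagate distance d=17): x=6.0000 theta=0.0000
After 2 (thin lens f=44): x=6.0000 theta=-3/22 (≈-0.1364)
After 3 (propagate distance d=24): x=30/11 (≈2.7273) theta=-3/22 (≈-0.1364)
After 4 (thin lens f=43): x=30/11 (≈2.7273) theta=-189/946 (≈-0.1998)
z_focus = -x_out/theta_out = -(30/11)/(-189/946) = 860/63 ≈ 13.6508
Rounded to 4 decimal places: z = 13.6508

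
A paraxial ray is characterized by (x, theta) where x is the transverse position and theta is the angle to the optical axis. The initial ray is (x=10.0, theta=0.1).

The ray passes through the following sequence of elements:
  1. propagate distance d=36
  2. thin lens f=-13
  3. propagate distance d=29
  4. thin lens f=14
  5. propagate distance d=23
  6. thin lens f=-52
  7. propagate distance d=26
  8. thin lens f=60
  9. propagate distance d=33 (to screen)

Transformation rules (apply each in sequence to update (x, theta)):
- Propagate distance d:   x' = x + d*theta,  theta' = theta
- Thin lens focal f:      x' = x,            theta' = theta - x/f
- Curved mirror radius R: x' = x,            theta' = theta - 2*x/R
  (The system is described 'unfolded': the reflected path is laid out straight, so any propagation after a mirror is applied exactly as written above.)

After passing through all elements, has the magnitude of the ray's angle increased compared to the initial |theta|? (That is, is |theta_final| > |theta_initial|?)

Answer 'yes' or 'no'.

Initial: x=10.0000 theta=0.1000
After 1 (propagate distance d=36): x=13.6000 theta=0.1000
After 2 (thin lens f=-13): x=13.6000 theta=149/130 (≈1.1462)
After 3 (propagate distance d=29): x=6089/130 (≈46.8385) theta=149/130 (≈1.1462)
After 4 (thin lens f=14): x=6089/130 (≈46.8385) theta=-4003/1820 (≈-2.1995)
After 5 (propagate distance d=23): x=-6823/1820 (≈-3.7489) theta=-4003/1820 (≈-2.1995)
After 6 (thin lens f=-52): x=-6823/1820 (≈-3.7489) theta=-214979/94640 (≈-2.2715)
After 7 (propagate distance d=26): x=-45725/728 (≈-62.8091) theta=-214979/94640 (≈-2.2715)
After 8 (thin lens f=60): x=-45725/728 (≈-62.8091) theta=-695449/567840 (≈-1.2247)
After 9 (propagate distance d=33 (to screen)): x=-19538439/189280 (≈-103.2251) theta=-695449/567840 (≈-1.2247)
|theta_initial|=0.1000 |theta_final|=695449/567840 (≈1.2247) -> increased

Answer: yes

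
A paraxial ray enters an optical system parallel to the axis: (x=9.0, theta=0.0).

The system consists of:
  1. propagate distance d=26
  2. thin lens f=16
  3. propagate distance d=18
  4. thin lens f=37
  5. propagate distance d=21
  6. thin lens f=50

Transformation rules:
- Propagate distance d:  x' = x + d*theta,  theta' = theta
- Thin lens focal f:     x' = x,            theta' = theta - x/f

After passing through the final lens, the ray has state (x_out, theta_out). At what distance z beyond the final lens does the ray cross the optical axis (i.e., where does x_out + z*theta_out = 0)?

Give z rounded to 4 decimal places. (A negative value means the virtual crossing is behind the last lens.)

Answer: -42.9862

Derivation:
Initial: x=9.0000 theta=0.0000
After 1 (propagate distance d=26): x=9.0000 theta=0.0000
After 2 (thin lens f=16): x=9.0000 theta=-0.5625
After 3 (propagate distance d=18): x=-1.1250 theta=-0.5625
After 4 (thin lens f=37): x=-1.1250 theta=-315/592 (≈-0.5321)
After 5 (propagate distance d=21): x=-7281/592 (≈-12.2990) theta=-315/592 (≈-0.5321)
After 6 (thin lens f=50): x=-7281/592 (≈-12.2990) theta=-8469/29600 (≈-0.2861)
z_focus = -x_out/theta_out = -(-7281/592)/(-8469/29600) = -40450/941 ≈ -42.9862
Rounded to 4 decimal places: z = -42.9862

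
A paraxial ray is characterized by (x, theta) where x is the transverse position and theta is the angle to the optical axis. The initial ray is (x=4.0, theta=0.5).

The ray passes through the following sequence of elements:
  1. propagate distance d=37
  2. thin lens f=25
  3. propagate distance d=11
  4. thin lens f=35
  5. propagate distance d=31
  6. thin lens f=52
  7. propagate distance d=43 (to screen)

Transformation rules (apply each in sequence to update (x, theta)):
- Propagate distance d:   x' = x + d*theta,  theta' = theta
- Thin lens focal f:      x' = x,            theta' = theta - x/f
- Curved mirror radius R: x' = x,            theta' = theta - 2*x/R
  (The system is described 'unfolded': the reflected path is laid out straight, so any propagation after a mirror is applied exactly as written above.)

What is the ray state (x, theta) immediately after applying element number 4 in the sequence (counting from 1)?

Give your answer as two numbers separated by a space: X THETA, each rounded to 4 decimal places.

Initial: x=4.0000 theta=0.5000
After 1 (propagate distance d=37): x=22.5000 theta=0.5000
After 2 (thin lens f=25): x=22.5000 theta=-0.4000
After 3 (propagate distance d=11): x=18.1000 theta=-0.4000
After 4 (thin lens f=35): x=18.1000 theta=-321/350 (≈-0.9171)
Rounded to 4 decimal places: x = 18.1000, theta = -0.9171

Answer: 18.1000 -0.9171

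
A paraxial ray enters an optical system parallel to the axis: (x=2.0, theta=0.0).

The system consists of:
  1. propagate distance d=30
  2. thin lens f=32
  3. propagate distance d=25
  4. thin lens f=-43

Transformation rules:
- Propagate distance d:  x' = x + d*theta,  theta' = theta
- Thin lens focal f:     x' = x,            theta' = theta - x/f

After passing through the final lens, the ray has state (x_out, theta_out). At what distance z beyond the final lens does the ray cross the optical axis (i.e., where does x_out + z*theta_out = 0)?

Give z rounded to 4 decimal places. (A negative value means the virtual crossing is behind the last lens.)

Answer: 8.3611

Derivation:
Initial: x=2.0000 theta=0.0000
After 1 (propagate distance d=30): x=2.0000 theta=0.0000
After 2 (thin lens f=32): x=2.0000 theta=-0.0625
After 3 (propagate distance d=25): x=0.4375 theta=-0.0625
After 4 (thin lens f=-43): x=0.4375 theta=-9/172 (≈-0.0523)
z_focus = -x_out/theta_out = -(0.4375)/(-9/172) = 301/36 ≈ 8.3611
Rounded to 4 decimal places: z = 8.3611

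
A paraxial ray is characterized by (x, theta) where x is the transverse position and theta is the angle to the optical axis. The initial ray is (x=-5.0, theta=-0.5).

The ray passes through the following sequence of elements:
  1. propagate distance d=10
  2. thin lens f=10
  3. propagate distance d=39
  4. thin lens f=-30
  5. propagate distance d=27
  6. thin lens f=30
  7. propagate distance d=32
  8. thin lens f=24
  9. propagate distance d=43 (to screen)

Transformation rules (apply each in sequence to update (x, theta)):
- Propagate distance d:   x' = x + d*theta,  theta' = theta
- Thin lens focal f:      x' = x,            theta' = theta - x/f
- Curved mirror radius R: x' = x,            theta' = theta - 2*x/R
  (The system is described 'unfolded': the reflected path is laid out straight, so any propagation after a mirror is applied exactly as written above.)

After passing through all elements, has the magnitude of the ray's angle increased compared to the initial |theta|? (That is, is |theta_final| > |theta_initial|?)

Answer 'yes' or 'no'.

Answer: yes

Derivation:
Initial: x=-5.0000 theta=-0.5000
After 1 (propagate distance d=10): x=-10.0000 theta=-0.5000
After 2 (thin lens f=10): x=-10.0000 theta=0.5000
After 3 (propagate distance d=39): x=9.5000 theta=0.5000
After 4 (thin lens f=-30): x=9.5000 theta=49/60 (≈0.8167)
After 5 (propagate distance d=27): x=31.5500 theta=49/60 (≈0.8167)
After 6 (thin lens f=30): x=31.5500 theta=-0.2350
After 7 (propagate distance d=32): x=24.0300 theta=-0.2350
After 8 (thin lens f=24): x=24.0300 theta=-989/800 (≈-1.2363)
After 9 (propagate distance d=43 (to screen)): x=-23303/800 (≈-29.1288) theta=-989/800 (≈-1.2363)
|theta_initial|=0.5000 |theta_final|=989/800 (≈1.2363) -> increased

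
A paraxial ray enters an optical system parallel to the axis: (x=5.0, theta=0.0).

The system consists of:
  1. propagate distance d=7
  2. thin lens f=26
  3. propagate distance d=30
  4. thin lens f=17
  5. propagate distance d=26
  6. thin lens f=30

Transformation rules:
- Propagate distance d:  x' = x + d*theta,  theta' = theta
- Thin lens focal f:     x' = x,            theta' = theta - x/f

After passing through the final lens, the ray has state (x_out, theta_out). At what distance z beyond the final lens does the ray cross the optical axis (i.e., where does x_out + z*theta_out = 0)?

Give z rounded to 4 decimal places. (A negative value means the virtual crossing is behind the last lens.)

Answer: 761.2500

Derivation:
Initial: x=5.0000 theta=0.0000
After 1 (propagate distance d=7): x=5.0000 theta=0.0000
After 2 (thin lens f=26): x=5.0000 theta=-5/26 (≈-0.1923)
After 3 (propagate distance d=30): x=-10/13 (≈-0.7692) theta=-5/26 (≈-0.1923)
After 4 (thin lens f=17): x=-10/13 (≈-0.7692) theta=-5/34 (≈-0.1471)
After 5 (propagate distance d=26): x=-1015/221 (≈-4.5928) theta=-5/34 (≈-0.1471)
After 6 (thin lens f=30): x=-1015/221 (≈-4.5928) theta=4/663 (≈0.0060)
z_focus = -x_out/theta_out = -(-1015/221)/(4/663) = 761.2500
Rounded to 4 decimal places: z = 761.2500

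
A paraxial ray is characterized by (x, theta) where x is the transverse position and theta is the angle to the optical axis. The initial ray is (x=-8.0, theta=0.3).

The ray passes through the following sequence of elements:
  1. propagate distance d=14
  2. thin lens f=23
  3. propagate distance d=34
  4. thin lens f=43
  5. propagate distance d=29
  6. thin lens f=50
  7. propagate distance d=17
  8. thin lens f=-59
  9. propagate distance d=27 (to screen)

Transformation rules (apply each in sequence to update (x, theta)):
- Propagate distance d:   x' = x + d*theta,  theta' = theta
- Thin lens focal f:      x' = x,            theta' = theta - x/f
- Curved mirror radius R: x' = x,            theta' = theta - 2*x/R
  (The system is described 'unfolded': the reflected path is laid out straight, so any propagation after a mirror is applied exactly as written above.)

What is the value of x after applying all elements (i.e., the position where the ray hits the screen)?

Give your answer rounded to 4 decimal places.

Answer: 16.9628

Derivation:
Initial: x=-8.0000 theta=0.3000
After 1 (propagate distance d=14): x=-3.8000 theta=0.3000
After 2 (thin lens f=23): x=-3.8000 theta=107/230 (≈0.4652)
After 3 (propagate distance d=34): x=1382/115 (≈12.0174) theta=107/230 (≈0.4652)
After 4 (thin lens f=43): x=1382/115 (≈12.0174) theta=1837/9890 (≈0.1857)
After 5 (propagate distance d=29): x=34425/1978 (≈17.4039) theta=1837/9890 (≈0.1857)
After 6 (thin lens f=50): x=34425/1978 (≈17.4039) theta=-3211/19780 (≈-0.1623)
After 7 (propagate distance d=17): x=289663/19780 (≈14.6442) theta=-3211/19780 (≈-0.1623)
After 8 (thin lens f=-59): x=289663/19780 (≈14.6442) theta=50107/583510 (≈0.0859)
After 9 (propagate distance d=27 (to screen)): x=3959179/233404 (≈16.9628) theta=50107/583510 (≈0.0859)
Rounded to 4 decimal places: x = 16.9628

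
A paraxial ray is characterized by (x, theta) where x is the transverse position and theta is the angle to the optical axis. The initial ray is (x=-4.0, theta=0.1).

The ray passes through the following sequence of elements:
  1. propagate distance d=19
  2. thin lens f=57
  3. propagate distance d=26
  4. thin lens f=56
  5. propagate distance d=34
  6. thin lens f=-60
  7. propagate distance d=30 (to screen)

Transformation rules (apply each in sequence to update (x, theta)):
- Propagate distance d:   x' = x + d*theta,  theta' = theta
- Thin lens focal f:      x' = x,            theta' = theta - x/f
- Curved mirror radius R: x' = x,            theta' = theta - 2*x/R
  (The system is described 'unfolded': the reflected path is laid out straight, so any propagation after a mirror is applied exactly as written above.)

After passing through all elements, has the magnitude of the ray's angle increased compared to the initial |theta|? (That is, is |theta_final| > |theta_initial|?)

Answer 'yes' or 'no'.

Initial: x=-4.0000 theta=0.1000
After 1 (propagate distance d=19): x=-2.1000 theta=0.1000
After 2 (thin lens f=57): x=-2.1000 theta=13/95 (≈0.1368)
After 3 (propagate distance d=26): x=277/190 (≈1.4579) theta=13/95 (≈0.1368)
After 4 (thin lens f=56): x=277/190 (≈1.4579) theta=1179/10640 (≈0.1108)
After 5 (propagate distance d=34): x=27799/5320 (≈5.2254) theta=1179/10640 (≈0.1108)
After 6 (thin lens f=-60): x=27799/5320 (≈5.2254) theta=63169/319200 (≈0.1979)
After 7 (propagate distance d=30 (to screen)): x=118767/10640 (≈11.1623) theta=63169/319200 (≈0.1979)
|theta_initial|=0.1000 |theta_final|=63169/319200 (≈0.1979) -> increased

Answer: yes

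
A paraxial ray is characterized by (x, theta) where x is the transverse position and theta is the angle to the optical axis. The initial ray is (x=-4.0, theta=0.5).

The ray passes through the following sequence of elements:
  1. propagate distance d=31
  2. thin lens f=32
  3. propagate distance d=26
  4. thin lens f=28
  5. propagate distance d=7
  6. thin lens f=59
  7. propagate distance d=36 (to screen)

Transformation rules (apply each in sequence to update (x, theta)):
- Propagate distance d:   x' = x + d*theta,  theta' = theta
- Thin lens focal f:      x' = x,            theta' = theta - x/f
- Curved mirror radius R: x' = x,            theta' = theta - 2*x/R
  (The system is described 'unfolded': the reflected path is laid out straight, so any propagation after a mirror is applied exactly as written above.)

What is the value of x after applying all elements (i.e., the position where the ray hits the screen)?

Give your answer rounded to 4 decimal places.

Answer: -9.6091

Derivation:
Initial: x=-4.0000 theta=0.5000
After 1 (propagate distance d=31): x=11.5000 theta=0.5000
After 2 (thin lens f=32): x=11.5000 theta=9/64 (≈0.1406)
After 3 (propagate distance d=26): x=485/32 (≈15.1563) theta=9/64 (≈0.1406)
After 4 (thin lens f=28): x=485/32 (≈15.1563) theta=-359/896 (≈-0.4007)
After 5 (propagate distance d=7): x=1581/128 (≈12.3516) theta=-359/896 (≈-0.4007)
After 6 (thin lens f=59): x=1581/128 (≈12.3516) theta=-4031/6608 (≈-0.6100)
After 7 (propagate distance d=36 (to screen)): x=-507975/52864 (≈-9.6091) theta=-4031/6608 (≈-0.6100)
Rounded to 4 decimal places: x = -9.6091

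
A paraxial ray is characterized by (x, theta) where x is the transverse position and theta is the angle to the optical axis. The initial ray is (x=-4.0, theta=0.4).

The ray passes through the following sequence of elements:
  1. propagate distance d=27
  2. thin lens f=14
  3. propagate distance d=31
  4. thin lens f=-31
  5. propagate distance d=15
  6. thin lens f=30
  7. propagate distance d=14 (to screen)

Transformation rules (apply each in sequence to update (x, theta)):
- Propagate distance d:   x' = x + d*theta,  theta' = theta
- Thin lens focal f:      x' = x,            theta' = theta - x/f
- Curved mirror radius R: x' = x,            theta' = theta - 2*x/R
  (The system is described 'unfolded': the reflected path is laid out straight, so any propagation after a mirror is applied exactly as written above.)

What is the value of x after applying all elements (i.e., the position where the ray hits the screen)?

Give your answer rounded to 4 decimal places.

Initial: x=-4.0000 theta=0.4000
After 1 (propagate distance d=27): x=6.8000 theta=0.4000
After 2 (thin lens f=14): x=6.8000 theta=-3/35 (≈-0.0857)
After 3 (propagate distance d=31): x=29/7 (≈4.1429) theta=-3/35 (≈-0.0857)
After 4 (thin lens f=-31): x=29/7 (≈4.1429) theta=52/1085 (≈0.0479)
After 5 (propagate distance d=15): x=1055/217 (≈4.8618) theta=52/1085 (≈0.0479)
After 6 (thin lens f=30): x=1055/217 (≈4.8618) theta=-743/6510 (≈-0.1141)
After 7 (propagate distance d=14 (to screen)): x=10624/3255 (≈3.2639) theta=-743/6510 (≈-0.1141)
Rounded to 4 decimal places: x = 3.2639

Answer: 3.2639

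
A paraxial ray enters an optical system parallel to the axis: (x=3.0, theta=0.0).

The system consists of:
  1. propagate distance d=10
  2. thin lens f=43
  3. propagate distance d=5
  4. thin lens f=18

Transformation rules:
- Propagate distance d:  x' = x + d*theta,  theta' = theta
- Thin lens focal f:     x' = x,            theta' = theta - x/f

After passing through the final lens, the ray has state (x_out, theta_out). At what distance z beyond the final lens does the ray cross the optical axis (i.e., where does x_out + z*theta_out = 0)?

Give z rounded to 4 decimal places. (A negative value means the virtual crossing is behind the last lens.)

Answer: 12.2143

Derivation:
Initial: x=3.0000 theta=0.0000
After 1 (propagate distance d=10): x=3.0000 theta=0.0000
After 2 (thin lens f=43): x=3.0000 theta=-3/43 (≈-0.0698)
After 3 (propagate distance d=5): x=114/43 (≈2.6512) theta=-3/43 (≈-0.0698)
After 4 (thin lens f=18): x=114/43 (≈2.6512) theta=-28/129 (≈-0.2171)
z_focus = -x_out/theta_out = -(114/43)/(-28/129) = 171/14 ≈ 12.2143
Rounded to 4 decimal places: z = 12.2143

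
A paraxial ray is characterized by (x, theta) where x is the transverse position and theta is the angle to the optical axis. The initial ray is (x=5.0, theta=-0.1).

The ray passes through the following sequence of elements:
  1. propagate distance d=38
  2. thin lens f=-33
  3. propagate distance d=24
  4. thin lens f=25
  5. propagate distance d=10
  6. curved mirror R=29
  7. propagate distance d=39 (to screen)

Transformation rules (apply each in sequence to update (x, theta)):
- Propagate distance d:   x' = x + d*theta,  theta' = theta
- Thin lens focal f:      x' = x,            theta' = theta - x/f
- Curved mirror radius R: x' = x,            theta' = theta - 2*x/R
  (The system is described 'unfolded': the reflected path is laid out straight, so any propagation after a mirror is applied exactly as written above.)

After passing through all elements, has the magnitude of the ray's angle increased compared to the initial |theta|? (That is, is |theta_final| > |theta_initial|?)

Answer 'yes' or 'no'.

Initial: x=5.0000 theta=-0.1000
After 1 (propagate distance d=38): x=1.2000 theta=-0.1000
After 2 (thin lens f=-33): x=1.2000 theta=-7/110 (≈-0.0636)
After 3 (propagate distance d=24): x=-18/55 (≈-0.3273) theta=-7/110 (≈-0.0636)
After 4 (thin lens f=25): x=-18/55 (≈-0.3273) theta=-139/2750 (≈-0.0505)
After 5 (propagate distance d=10): x=-229/275 (≈-0.8327) theta=-139/2750 (≈-0.0505)
After 6 (curved mirror R=29): x=-229/275 (≈-0.8327) theta=549/79750 (≈0.0069)
After 7 (propagate distance d=39 (to screen)): x=-44999/79750 (≈-0.5643) theta=549/79750 (≈0.0069)
|theta_initial|=0.1000 |theta_final|=549/79750 (≈0.0069) -> not increased

Answer: no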